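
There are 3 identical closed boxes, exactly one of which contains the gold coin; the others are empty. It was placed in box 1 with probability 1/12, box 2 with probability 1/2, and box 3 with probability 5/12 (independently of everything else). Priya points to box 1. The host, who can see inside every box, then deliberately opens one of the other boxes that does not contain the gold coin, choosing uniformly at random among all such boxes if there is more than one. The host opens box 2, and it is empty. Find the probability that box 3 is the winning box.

10/11

Condition on the true location of the gold coin.
If it is in box 1 (prior 1/12): the host has 2 equally likely choices, so probability 1/2; weight (1/12)·(1/2) = 1/24.
If it is in box 2 (prior 1/2): the host opened box 2, so this case is ruled out; weight (1/2)·0 = 0.
If it is in box 3 (prior 5/12): the host has no choice, probability 1; weight (5/12)·1 = 5/12.
The weights sum to 11/24.
So P(the gold coin in box 3 | the host opened box 2) = (5/12) / (11/24) = 10/11.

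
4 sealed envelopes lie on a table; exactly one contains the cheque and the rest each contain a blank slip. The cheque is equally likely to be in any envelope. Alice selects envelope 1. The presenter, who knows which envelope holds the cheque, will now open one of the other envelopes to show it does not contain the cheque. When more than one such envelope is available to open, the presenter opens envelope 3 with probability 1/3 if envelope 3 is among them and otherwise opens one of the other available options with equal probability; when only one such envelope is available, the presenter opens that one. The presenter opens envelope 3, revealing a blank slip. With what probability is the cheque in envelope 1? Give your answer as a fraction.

1/3

Condition on the true location of the cheque.
If it is in any of envelopes 1, 2, and 4 (prior 1/4 each): envelope 3 is available, opened with probability 1/3; weight (1/4)·(1/3) = 1/12 each.
If it is in envelope 3 (prior 1/4): the presenter opened envelope 3, so this case is ruled out; weight (1/4)·0 = 0.
The weights sum to 1/4.
So P(the cheque in envelope 1 | the presenter opened envelope 3) = (1/12) / (1/4) = 1/3.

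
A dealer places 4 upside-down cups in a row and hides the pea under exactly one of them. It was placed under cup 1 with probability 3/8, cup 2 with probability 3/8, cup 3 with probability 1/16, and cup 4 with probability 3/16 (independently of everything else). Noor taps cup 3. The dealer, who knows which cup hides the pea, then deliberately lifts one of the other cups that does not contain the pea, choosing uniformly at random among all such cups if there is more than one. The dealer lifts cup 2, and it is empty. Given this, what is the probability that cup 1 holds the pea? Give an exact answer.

Consider each possible location of the pea in turn.
If it is under cup 1 (prior 3/8): the dealer has 2 equally likely choices, so probability 1/2; weight (3/8)·(1/2) = 3/16.
If it is under cup 2 (prior 3/8): the dealer opened cup 2, so this case is ruled out; weight (3/8)·0 = 0.
If it is under cup 3 (prior 1/16): the dealer has 3 equally likely choices, so probability 1/3; weight (1/16)·(1/3) = 1/48.
If it is under cup 4 (prior 3/16): the dealer has 2 equally likely choices, so probability 1/2; weight (3/16)·(1/2) = 3/32.
The weights sum to 29/96.
So P(the pea under cup 1 | the dealer opened cup 2) = (3/16) / (29/96) = 18/29.

18/29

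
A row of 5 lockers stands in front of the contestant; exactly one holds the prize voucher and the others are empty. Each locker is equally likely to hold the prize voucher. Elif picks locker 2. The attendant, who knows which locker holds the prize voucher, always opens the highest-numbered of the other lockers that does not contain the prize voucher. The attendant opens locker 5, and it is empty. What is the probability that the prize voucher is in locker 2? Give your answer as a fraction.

Apply Bayes' rule, conditioning on where the prize voucher actually is.
If it is in any of lockers 1, 2, 3, and 4 (prior 1/5 each): locker 5 is the highest-numbered option available, probability 1; weight (1/5)·1 = 1/5 each.
If it is in locker 5 (prior 1/5): the attendant opened locker 5, so this case is ruled out; weight (1/5)·0 = 0.
The weights sum to 4/5.
So P(the prize voucher in locker 2 | the attendant opened locker 5) = (1/5) / (4/5) = 1/4.

1/4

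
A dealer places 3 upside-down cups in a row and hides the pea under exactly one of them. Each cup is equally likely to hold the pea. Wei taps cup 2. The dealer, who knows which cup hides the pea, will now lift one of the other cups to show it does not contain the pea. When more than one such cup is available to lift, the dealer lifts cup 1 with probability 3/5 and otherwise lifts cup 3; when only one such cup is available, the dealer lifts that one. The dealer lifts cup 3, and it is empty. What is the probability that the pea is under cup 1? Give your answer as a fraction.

Consider each possible location of the pea in turn.
If it is under cup 1 (prior 1/3): only cup 3 is available, probability 1; weight (1/3)·1 = 1/3.
If it is under cup 2 (prior 1/3): cup 1 is available but not opened, probability 2/5; weight (1/3)·(2/5) = 2/15.
If it is under cup 3 (prior 1/3): the dealer opened cup 3, so this case is ruled out; weight (1/3)·0 = 0.
The weights sum to 7/15.
So P(the pea under cup 1 | the dealer opened cup 3) = (1/3) / (7/15) = 5/7.

5/7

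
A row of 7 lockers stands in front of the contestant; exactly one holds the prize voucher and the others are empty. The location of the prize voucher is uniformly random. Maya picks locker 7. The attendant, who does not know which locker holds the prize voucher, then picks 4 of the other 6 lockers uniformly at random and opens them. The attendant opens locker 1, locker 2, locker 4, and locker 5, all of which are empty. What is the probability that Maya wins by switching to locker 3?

Condition on the true location of the prize voucher.
If it is in any of lockers 1, 2, 4, and 5 (prior 1/7 each): that locker was opened and seen not to hold the prize — ruled out; weight (1/7)·0 = 0 each.
If it is in any of lockers 3, 6, and 7 (prior 1/7 each): the attendant picks exactly this set with probability 1/15 regardless, and none is the prize; weight (1/7)·(1/15) = 1/105 each.
The weights sum to 1/35.
So P(the prize voucher in locker 3 | the attendant opened locker 1, locker 2, locker 4, and locker 5) = (1/105) / (1/35) = 1/3.

1/3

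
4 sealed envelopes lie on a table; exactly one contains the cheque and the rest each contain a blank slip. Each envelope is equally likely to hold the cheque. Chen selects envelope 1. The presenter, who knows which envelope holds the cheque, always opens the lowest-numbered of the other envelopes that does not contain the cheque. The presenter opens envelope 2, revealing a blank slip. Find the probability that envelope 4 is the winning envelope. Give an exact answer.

Condition on the true location of the cheque.
If it is in any of envelopes 1, 3, and 4 (prior 1/4 each): envelope 2 is the lowest-numbered option available, probability 1; weight (1/4)·1 = 1/4 each.
If it is in envelope 2 (prior 1/4): the presenter opened envelope 2, so this case is ruled out; weight (1/4)·0 = 0.
The weights sum to 3/4.
So P(the cheque in envelope 4 | the presenter opened envelope 2) = (1/4) / (3/4) = 1/3.

1/3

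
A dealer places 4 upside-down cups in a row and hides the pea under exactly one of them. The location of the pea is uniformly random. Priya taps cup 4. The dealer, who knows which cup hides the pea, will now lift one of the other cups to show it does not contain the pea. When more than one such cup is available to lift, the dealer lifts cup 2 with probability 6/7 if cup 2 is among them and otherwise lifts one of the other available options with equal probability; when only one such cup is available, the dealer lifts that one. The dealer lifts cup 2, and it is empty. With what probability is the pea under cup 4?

Apply Bayes' rule, conditioning on where the pea actually is.
If it is under any of cups 1, 3, and 4 (prior 1/4 each): cup 2 is available, opened with probability 6/7; weight (1/4)·(6/7) = 3/14 each.
If it is under cup 2 (prior 1/4): the dealer opened cup 2, so this case is ruled out; weight (1/4)·0 = 0.
The weights sum to 9/14.
So P(the pea under cup 4 | the dealer opened cup 2) = (3/14) / (9/14) = 1/3.

1/3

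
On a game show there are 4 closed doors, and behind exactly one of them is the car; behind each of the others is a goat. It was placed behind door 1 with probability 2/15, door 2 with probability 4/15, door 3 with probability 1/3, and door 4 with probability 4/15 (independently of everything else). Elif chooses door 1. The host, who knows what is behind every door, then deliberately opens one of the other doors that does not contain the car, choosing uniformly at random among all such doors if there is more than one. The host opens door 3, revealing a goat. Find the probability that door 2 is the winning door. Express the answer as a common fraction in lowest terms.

Condition on the true location of the car.
If it is behind door 1 (prior 2/15): the host has 3 equally likely choices, so probability 1/3; weight (2/15)·(1/3) = 2/45.
If it is behind either of doors 2 and 4 (prior 4/15 each): the host has 2 equally likely choices, so probability 1/2; weight (4/15)·(1/2) = 2/15 each.
If it is behind door 3 (prior 1/3): the host opened door 3, so this case is ruled out; weight (1/3)·0 = 0.
The weights sum to 14/45.
So P(the car behind door 2 | the host opened door 3) = (2/15) / (14/45) = 3/7.

3/7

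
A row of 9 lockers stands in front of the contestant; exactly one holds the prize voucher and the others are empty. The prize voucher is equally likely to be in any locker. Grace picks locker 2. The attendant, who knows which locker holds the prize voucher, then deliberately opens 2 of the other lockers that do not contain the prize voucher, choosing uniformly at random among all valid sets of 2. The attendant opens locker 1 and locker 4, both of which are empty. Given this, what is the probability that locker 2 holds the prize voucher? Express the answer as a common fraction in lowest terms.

Apply Bayes' rule, conditioning on where the prize voucher actually is.
If it is in either of lockers 1 and 4 (prior 1/9 each): that locker was opened and seen not to hold the prize — ruled out; weight (1/9)·0 = 0 each.
If it is in locker 2 (prior 1/9): the attendant has 28 equally likely choices, so probability 1/28; weight (1/9)·(1/28) = 1/252.
If it is in any of lockers 3, 5, 6, 7, 8, and 9 (prior 1/9 each): the attendant has 21 equally likely choices, so probability 1/21; weight (1/9)·(1/21) = 1/189 each.
The weights sum to 1/28.
So P(the prize voucher in locker 2 | the attendant opened locker 1 and locker 4) = (1/252) / (1/28) = 1/9.

1/9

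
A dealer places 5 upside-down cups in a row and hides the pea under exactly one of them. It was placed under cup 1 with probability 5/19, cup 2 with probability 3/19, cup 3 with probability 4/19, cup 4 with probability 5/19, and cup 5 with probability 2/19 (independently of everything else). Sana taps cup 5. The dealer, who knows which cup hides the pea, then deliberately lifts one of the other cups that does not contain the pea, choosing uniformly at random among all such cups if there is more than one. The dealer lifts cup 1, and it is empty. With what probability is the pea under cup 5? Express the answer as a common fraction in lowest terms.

1/9

Condition on the true location of the pea.
If it is under cup 1 (prior 5/19): the dealer opened cup 1, so this case is ruled out; weight (5/19)·0 = 0.
If it is under cup 2 (prior 3/19): the dealer has 3 equally likely choices, so probability 1/3; weight (3/19)·(1/3) = 1/19.
If it is under cup 3 (prior 4/19): the dealer has 3 equally likely choices, so probability 1/3; weight (4/19)·(1/3) = 4/57.
If it is under cup 4 (prior 5/19): the dealer has 3 equally likely choices, so probability 1/3; weight (5/19)·(1/3) = 5/57.
If it is under cup 5 (prior 2/19): the dealer has 4 equally likely choices, so probability 1/4; weight (2/19)·(1/4) = 1/38.
The weights sum to 9/38.
So P(the pea under cup 5 | the dealer opened cup 1) = (1/38) / (9/38) = 1/9.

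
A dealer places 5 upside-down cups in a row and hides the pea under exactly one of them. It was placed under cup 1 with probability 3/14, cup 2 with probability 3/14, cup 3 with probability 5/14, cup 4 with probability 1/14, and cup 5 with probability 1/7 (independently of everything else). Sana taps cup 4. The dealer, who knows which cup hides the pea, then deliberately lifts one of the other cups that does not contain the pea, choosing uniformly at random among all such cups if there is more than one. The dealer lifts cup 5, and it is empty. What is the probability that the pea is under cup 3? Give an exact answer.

20/47

Apply Bayes' rule, conditioning on where the pea actually is.
If it is under either of cups 1 and 2 (prior 3/14 each): the dealer has 3 equally likely choices, so probability 1/3; weight (3/14)·(1/3) = 1/14 each.
If it is under cup 3 (prior 5/14): the dealer has 3 equally likely choices, so probability 1/3; weight (5/14)·(1/3) = 5/42.
If it is under cup 4 (prior 1/14): the dealer has 4 equally likely choices, so probability 1/4; weight (1/14)·(1/4) = 1/56.
If it is under cup 5 (prior 1/7): the dealer opened cup 5, so this case is ruled out; weight (1/7)·0 = 0.
The weights sum to 47/168.
So P(the pea under cup 3 | the dealer opened cup 5) = (5/42) / (47/168) = 20/47.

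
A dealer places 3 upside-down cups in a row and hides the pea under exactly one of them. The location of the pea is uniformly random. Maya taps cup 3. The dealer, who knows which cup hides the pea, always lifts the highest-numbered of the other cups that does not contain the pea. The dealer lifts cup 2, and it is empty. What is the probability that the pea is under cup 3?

1/2

Consider each possible location of the pea in turn.
If it is under either of cups 1 and 3 (prior 1/3 each): cup 2 is the highest-numbered option available, probability 1; weight (1/3)·1 = 1/3 each.
If it is under cup 2 (prior 1/3): the dealer opened cup 2, so this case is ruled out; weight (1/3)·0 = 0.
The weights sum to 2/3.
So P(the pea under cup 3 | the dealer opened cup 2) = (1/3) / (2/3) = 1/2.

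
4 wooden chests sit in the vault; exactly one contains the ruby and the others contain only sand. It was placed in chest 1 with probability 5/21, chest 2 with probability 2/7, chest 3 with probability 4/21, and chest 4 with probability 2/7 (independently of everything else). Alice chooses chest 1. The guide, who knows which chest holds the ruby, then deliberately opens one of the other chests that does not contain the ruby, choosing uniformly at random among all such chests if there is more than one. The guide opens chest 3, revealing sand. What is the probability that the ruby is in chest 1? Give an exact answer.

Apply Bayes' rule, conditioning on where the ruby actually is.
If it is in chest 1 (prior 5/21): the guide has 3 equally likely choices, so probability 1/3; weight (5/21)·(1/3) = 5/63.
If it is in either of chests 2 and 4 (prior 2/7 each): the guide has 2 equally likely choices, so probability 1/2; weight (2/7)·(1/2) = 1/7 each.
If it is in chest 3 (prior 4/21): the guide opened chest 3, so this case is ruled out; weight (4/21)·0 = 0.
The weights sum to 23/63.
So P(the ruby in chest 1 | the guide opened chest 3) = (5/63) / (23/63) = 5/23.

5/23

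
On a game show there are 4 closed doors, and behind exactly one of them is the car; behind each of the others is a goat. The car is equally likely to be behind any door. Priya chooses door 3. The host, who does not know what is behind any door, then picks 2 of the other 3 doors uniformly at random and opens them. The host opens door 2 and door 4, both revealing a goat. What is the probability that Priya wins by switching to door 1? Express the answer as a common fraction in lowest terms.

Consider each possible location of the car in turn.
If it is behind either of doors 1 and 3 (prior 1/4 each): the host picks exactly this set with probability 1/3 regardless, and none is the prize; weight (1/4)·(1/3) = 1/12 each.
If it is behind either of doors 2 and 4 (prior 1/4 each): that door was opened and seen not to hold the prize — ruled out; weight (1/4)·0 = 0 each.
The weights sum to 1/6.
So P(the car behind door 1 | the host opened door 2 and door 4) = (1/12) / (1/6) = 1/2.

1/2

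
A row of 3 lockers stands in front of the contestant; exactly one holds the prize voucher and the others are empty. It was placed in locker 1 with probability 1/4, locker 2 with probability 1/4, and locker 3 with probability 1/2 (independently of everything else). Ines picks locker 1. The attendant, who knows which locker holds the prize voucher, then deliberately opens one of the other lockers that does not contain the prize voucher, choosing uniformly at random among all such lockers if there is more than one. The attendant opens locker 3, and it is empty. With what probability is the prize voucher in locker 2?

Consider each possible location of the prize voucher in turn.
If it is in locker 1 (prior 1/4): the attendant has 2 equally likely choices, so probability 1/2; weight (1/4)·(1/2) = 1/8.
If it is in locker 2 (prior 1/4): the attendant has no choice, probability 1; weight (1/4)·1 = 1/4.
If it is in locker 3 (prior 1/2): the attendant opened locker 3, so this case is ruled out; weight (1/2)·0 = 0.
The weights sum to 3/8.
So P(the prize voucher in locker 2 | the attendant opened locker 3) = (1/4) / (3/8) = 2/3.

2/3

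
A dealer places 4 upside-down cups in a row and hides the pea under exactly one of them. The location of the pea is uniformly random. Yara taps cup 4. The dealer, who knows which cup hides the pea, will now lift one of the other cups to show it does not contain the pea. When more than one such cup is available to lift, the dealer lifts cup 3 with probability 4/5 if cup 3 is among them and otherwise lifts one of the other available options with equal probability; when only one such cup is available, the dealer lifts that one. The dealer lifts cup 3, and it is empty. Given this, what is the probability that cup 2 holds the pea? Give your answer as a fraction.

Condition on the true location of the pea.
If it is under any of cups 1, 2, and 4 (prior 1/4 each): cup 3 is available, opened with probability 4/5; weight (1/4)·(4/5) = 1/5 each.
If it is under cup 3 (prior 1/4): the dealer opened cup 3, so this case is ruled out; weight (1/4)·0 = 0.
The weights sum to 3/5.
So P(the pea under cup 2 | the dealer opened cup 3) = (1/5) / (3/5) = 1/3.

1/3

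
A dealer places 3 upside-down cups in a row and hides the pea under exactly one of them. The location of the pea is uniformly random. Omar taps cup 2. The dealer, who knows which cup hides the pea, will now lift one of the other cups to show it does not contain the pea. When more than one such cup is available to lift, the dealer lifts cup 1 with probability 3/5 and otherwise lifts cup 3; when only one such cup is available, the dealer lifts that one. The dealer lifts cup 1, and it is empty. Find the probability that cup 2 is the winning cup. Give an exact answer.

Condition on the true location of the pea.
If it is under cup 1 (prior 1/3): the dealer opened cup 1, so this case is ruled out; weight (1/3)·0 = 0.
If it is under cup 2 (prior 1/3): cup 1 is available, opened with probability 3/5; weight (1/3)·(3/5) = 1/5.
If it is under cup 3 (prior 1/3): only cup 1 is available, probability 1; weight (1/3)·1 = 1/3.
The weights sum to 8/15.
So P(the pea under cup 2 | the dealer opened cup 1) = (1/5) / (8/15) = 3/8.

3/8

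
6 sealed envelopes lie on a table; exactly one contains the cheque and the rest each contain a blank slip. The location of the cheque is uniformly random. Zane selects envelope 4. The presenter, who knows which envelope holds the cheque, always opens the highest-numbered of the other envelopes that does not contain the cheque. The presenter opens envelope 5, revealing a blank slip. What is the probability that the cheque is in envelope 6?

Condition on the true location of the cheque.
If it is in any of envelopes 1, 2, 3, and 4 (prior 1/6 each): the presenter would have opened envelope 6 instead, probability 0; weight (1/6)·0 = 0 each.
If it is in envelope 5 (prior 1/6): the presenter opened envelope 5, so this case is ruled out; weight (1/6)·0 = 0.
If it is in envelope 6 (prior 1/6): envelope 5 is the highest-numbered option available, probability 1; weight (1/6)·1 = 1/6.
The weights sum to 1/6.
So P(the cheque in envelope 6 | the presenter opened envelope 5) = (1/6) / (1/6) = 1.

1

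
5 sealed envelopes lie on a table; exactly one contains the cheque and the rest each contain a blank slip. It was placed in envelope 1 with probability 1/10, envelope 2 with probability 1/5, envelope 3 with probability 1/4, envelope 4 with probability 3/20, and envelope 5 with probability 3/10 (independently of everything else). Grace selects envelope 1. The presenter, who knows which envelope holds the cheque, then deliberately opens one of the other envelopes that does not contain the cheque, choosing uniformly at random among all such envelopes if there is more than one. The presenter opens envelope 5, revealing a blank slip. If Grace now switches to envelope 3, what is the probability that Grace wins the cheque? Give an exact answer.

10/27

Apply Bayes' rule, conditioning on where the cheque actually is.
If it is in envelope 1 (prior 1/10): the presenter has 4 equally likely choices, so probability 1/4; weight (1/10)·(1/4) = 1/40.
If it is in envelope 2 (prior 1/5): the presenter has 3 equally likely choices, so probability 1/3; weight (1/5)·(1/3) = 1/15.
If it is in envelope 3 (prior 1/4): the presenter has 3 equally likely choices, so probability 1/3; weight (1/4)·(1/3) = 1/12.
If it is in envelope 4 (prior 3/20): the presenter has 3 equally likely choices, so probability 1/3; weight (3/20)·(1/3) = 1/20.
If it is in envelope 5 (prior 3/10): the presenter opened envelope 5, so this case is ruled out; weight (3/10)·0 = 0.
The weights sum to 9/40.
So P(the cheque in envelope 3 | the presenter opened envelope 5) = (1/12) / (9/40) = 10/27.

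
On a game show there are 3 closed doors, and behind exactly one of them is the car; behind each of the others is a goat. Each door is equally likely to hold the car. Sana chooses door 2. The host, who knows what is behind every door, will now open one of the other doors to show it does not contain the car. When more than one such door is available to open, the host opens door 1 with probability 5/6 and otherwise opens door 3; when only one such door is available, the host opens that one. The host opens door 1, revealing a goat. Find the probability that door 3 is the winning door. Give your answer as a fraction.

Condition on the true location of the car.
If it is behind door 1 (prior 1/3): the host opened door 1, so this case is ruled out; weight (1/3)·0 = 0.
If it is behind door 2 (prior 1/3): door 1 is available, opened with probability 5/6; weight (1/3)·(5/6) = 5/18.
If it is behind door 3 (prior 1/3): only door 1 is available, probability 1; weight (1/3)·1 = 1/3.
The weights sum to 11/18.
So P(the car behind door 3 | the host opened door 1) = (1/3) / (11/18) = 6/11.

6/11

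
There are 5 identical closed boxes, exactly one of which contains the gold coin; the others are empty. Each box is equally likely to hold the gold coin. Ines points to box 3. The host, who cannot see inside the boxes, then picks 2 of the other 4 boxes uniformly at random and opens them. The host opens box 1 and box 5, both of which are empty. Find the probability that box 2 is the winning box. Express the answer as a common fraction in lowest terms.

1/3

Because the host chose which boxes to open without knowing where the gold coin is, the choice is independent of the prize location. Learning that none of the 2 opened boxes holds the gold coin simply rules out those 2 locations and leaves the remaining 3 boxes still equally likely by symmetry.
So P(the gold coin in box 2) = 1/3.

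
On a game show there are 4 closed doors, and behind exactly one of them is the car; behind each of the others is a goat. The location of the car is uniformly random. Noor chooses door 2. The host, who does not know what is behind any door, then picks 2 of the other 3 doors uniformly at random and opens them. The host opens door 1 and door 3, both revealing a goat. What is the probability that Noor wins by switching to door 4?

1/2

Condition on the true location of the car.
If it is behind either of doors 1 and 3 (prior 1/4 each): that door was opened and seen not to hold the prize — ruled out; weight (1/4)·0 = 0 each.
If it is behind either of doors 2 and 4 (prior 1/4 each): the host picks exactly this set with probability 1/3 regardless, and none is the prize; weight (1/4)·(1/3) = 1/12 each.
The weights sum to 1/6.
So P(the car behind door 4 | the host opened door 1 and door 3) = (1/12) / (1/6) = 1/2.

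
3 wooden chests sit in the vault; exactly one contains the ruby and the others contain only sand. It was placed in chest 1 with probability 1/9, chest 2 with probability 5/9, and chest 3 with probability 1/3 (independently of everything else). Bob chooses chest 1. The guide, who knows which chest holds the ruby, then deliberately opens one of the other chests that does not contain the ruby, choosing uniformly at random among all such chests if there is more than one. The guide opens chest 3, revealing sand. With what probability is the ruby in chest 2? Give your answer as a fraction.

10/11

Condition on the true location of the ruby.
If it is in chest 1 (prior 1/9): the guide has 2 equally likely choices, so probability 1/2; weight (1/9)·(1/2) = 1/18.
If it is in chest 2 (prior 5/9): the guide has no choice, probability 1; weight (5/9)·1 = 5/9.
If it is in chest 3 (prior 1/3): the guide opened chest 3, so this case is ruled out; weight (1/3)·0 = 0.
The weights sum to 11/18.
So P(the ruby in chest 2 | the guide opened chest 3) = (5/9) / (11/18) = 10/11.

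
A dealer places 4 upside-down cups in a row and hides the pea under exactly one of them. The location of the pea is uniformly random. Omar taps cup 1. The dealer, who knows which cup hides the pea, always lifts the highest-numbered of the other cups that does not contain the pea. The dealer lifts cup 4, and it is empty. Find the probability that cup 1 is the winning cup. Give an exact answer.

1/3

Consider each possible location of the pea in turn.
If it is under any of cups 1, 2, and 3 (prior 1/4 each): cup 4 is the highest-numbered option available, probability 1; weight (1/4)·1 = 1/4 each.
If it is under cup 4 (prior 1/4): the dealer opened cup 4, so this case is ruled out; weight (1/4)·0 = 0.
The weights sum to 3/4.
So P(the pea under cup 1 | the dealer opened cup 4) = (1/4) / (3/4) = 1/3.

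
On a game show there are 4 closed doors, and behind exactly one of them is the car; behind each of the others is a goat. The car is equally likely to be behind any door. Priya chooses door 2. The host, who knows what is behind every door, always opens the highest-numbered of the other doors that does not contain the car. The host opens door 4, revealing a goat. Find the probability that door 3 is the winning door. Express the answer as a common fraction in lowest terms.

1/3

Consider each possible location of the car in turn.
If it is behind any of doors 1, 2, and 3 (prior 1/4 each): door 4 is the highest-numbered option available, probability 1; weight (1/4)·1 = 1/4 each.
If it is behind door 4 (prior 1/4): the host opened door 4, so this case is ruled out; weight (1/4)·0 = 0.
The weights sum to 3/4.
So P(the car behind door 3 | the host opened door 4) = (1/4) / (3/4) = 1/3.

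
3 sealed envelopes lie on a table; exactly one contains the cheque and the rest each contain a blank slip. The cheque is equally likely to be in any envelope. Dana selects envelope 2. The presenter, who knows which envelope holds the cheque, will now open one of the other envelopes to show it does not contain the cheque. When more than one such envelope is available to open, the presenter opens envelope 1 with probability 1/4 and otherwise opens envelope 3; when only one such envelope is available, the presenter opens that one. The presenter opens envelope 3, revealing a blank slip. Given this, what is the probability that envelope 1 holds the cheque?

Consider each possible location of the cheque in turn.
If it is in envelope 1 (prior 1/3): only envelope 3 is available, probability 1; weight (1/3)·1 = 1/3.
If it is in envelope 2 (prior 1/3): envelope 1 is available but not opened, probability 3/4; weight (1/3)·(3/4) = 1/4.
If it is in envelope 3 (prior 1/3): the presenter opened envelope 3, so this case is ruled out; weight (1/3)·0 = 0.
The weights sum to 7/12.
So P(the cheque in envelope 1 | the presenter opened envelope 3) = (1/3) / (7/12) = 4/7.

4/7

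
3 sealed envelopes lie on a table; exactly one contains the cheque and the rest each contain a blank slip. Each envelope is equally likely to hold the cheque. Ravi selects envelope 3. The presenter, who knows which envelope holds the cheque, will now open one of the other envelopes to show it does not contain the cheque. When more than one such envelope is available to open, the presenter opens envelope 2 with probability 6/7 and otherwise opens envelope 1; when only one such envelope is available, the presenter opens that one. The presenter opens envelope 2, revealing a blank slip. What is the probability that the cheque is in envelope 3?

Consider each possible location of the cheque in turn.
If it is in envelope 1 (prior 1/3): only envelope 2 is available, probability 1; weight (1/3)·1 = 1/3.
If it is in envelope 2 (prior 1/3): the presenter opened envelope 2, so this case is ruled out; weight (1/3)·0 = 0.
If it is in envelope 3 (prior 1/3): envelope 2 is available, opened with probability 6/7; weight (1/3)·(6/7) = 2/7.
The weights sum to 13/21.
So P(the cheque in envelope 3 | the presenter opened envelope 2) = (2/7) / (13/21) = 6/13.

6/13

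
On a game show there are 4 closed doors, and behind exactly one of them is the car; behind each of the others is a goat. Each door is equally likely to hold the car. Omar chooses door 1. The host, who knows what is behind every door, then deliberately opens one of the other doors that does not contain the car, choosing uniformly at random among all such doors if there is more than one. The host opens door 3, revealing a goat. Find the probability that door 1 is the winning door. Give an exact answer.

1/4

Condition on the true location of the car.
If it is behind door 1 (prior 1/4): the host has 3 equally likely choices, so probability 1/3; weight (1/4)·(1/3) = 1/12.
If it is behind either of doors 2 and 4 (prior 1/4 each): the host has 2 equally likely choices, so probability 1/2; weight (1/4)·(1/2) = 1/8 each.
If it is behind door 3 (prior 1/4): the host opened door 3, so this case is ruled out; weight (1/4)·0 = 0.
The weights sum to 1/3.
So P(the car behind door 1 | the host opened door 3) = (1/12) / (1/3) = 1/4.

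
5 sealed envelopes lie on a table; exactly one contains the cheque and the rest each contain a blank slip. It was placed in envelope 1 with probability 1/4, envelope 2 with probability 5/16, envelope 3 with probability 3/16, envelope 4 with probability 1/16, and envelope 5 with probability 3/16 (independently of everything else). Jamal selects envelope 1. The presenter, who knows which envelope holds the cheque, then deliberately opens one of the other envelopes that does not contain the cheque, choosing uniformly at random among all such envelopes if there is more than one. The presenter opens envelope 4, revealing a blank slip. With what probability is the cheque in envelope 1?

Condition on the true location of the cheque.
If it is in envelope 1 (prior 1/4): the presenter has 4 equally likely choices, so probability 1/4; weight (1/4)·(1/4) = 1/16.
If it is in envelope 2 (prior 5/16): the presenter has 3 equally likely choices, so probability 1/3; weight (5/16)·(1/3) = 5/48.
If it is in either of envelopes 3 and 5 (prior 3/16 each): the presenter has 3 equally likely choices, so probability 1/3; weight (3/16)·(1/3) = 1/16 each.
If it is in envelope 4 (prior 1/16): the presenter opened envelope 4, so this case is ruled out; weight (1/16)·0 = 0.
The weights sum to 7/24.
So P(the cheque in envelope 1 | the presenter opened envelope 4) = (1/16) / (7/24) = 3/14.

3/14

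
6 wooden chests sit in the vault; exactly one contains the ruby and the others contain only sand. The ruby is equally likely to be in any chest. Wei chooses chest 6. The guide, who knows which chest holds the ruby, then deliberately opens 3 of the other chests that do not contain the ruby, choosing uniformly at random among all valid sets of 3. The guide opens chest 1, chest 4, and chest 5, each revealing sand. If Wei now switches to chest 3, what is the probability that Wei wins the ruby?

Apply Bayes' rule, conditioning on where the ruby actually is.
If it is in any of chests 1, 4, and 5 (prior 1/6 each): that chest was opened and seen not to hold the prize — ruled out; weight (1/6)·0 = 0 each.
If it is in either of chests 2 and 3 (prior 1/6 each): the guide has 4 equally likely choices, so probability 1/4; weight (1/6)·(1/4) = 1/24 each.
If it is in chest 6 (prior 1/6): the guide has 10 equally likely choices, so probability 1/10; weight (1/6)·(1/10) = 1/60.
The weights sum to 1/10.
So P(the ruby in chest 3 | the guide opened chest 1, chest 4, and chest 5) = (1/24) / (1/10) = 5/12.

5/12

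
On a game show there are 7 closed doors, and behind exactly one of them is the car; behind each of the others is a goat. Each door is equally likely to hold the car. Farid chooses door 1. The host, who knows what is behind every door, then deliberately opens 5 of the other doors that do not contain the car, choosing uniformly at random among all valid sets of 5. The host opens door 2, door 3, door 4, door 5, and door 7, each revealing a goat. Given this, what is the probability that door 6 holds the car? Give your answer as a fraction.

6/7

Consider each possible location of the car in turn.
If it is behind door 1 (prior 1/7): the host has 6 equally likely choices, so probability 1/6; weight (1/7)·(1/6) = 1/42.
If it is behind any of doors 2, 3, 4, 5, and 7 (prior 1/7 each): that door was opened and seen not to hold the prize — ruled out; weight (1/7)·0 = 0 each.
If it is behind door 6 (prior 1/7): the host has no choice, probability 1; weight (1/7)·1 = 1/7.
The weights sum to 1/6.
So P(the car behind door 6 | the host opened door 2, door 3, door 4, door 5, and door 7) = (1/7) / (1/6) = 6/7.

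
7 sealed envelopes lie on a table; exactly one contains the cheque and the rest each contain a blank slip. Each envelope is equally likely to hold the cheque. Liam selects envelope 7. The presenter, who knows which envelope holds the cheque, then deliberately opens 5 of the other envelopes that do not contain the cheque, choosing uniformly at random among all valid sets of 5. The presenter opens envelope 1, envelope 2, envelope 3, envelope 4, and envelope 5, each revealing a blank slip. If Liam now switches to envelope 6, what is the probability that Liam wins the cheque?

6/7

Consider each possible location of the cheque in turn.
If it is in any of envelopes 1, 2, 3, 4, and 5 (prior 1/7 each): that envelope was opened and seen not to hold the prize — ruled out; weight (1/7)·0 = 0 each.
If it is in envelope 6 (prior 1/7): the presenter has no choice, probability 1; weight (1/7)·1 = 1/7.
If it is in envelope 7 (prior 1/7): the presenter has 6 equally likely choices, so probability 1/6; weight (1/7)·(1/6) = 1/42.
The weights sum to 1/6.
So P(the cheque in envelope 6 | the presenter opened envelope 1, envelope 2, envelope 3, envelope 4, and envelope 5) = (1/7) / (1/6) = 6/7.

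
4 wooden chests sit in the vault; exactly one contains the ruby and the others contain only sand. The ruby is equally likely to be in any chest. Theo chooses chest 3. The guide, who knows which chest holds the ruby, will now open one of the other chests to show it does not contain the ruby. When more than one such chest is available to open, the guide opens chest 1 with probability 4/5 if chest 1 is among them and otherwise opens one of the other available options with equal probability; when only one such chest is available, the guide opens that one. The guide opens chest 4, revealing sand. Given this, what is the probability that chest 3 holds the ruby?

1/8

Condition on the true location of the ruby.
If it is in chest 1 (prior 1/4): chest 1 holds the prize so is unavailable; the guide chooses uniformly among the 2 others, probability 1/2; weight (1/4)·(1/2) = 1/8.
If it is in chest 2 (prior 1/4): chest 1 is available but not opened, probability 1/5; weight (1/4)·(1/5) = 1/20.
If it is in chest 3 (prior 1/4): chest 1 is available but not opened; chest 4 gets probability (1 − 4/5)/2 = 1/10; weight (1/4)·(1/10) = 1/40.
If it is in chest 4 (prior 1/4): the guide opened chest 4, so this case is ruled out; weight (1/4)·0 = 0.
The weights sum to 1/5.
So P(the ruby in chest 3 | the guide opened chest 4) = (1/40) / (1/5) = 1/8.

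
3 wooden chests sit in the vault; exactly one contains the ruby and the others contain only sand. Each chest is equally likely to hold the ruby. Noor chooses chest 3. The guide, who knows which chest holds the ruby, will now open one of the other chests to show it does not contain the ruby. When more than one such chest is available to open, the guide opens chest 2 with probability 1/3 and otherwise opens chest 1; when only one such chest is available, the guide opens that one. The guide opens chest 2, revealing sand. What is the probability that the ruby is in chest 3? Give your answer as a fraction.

1/4

Condition on the true location of the ruby.
If it is in chest 1 (prior 1/3): only chest 2 is available, probability 1; weight (1/3)·1 = 1/3.
If it is in chest 2 (prior 1/3): the guide opened chest 2, so this case is ruled out; weight (1/3)·0 = 0.
If it is in chest 3 (prior 1/3): chest 2 is available, opened with probability 1/3; weight (1/3)·(1/3) = 1/9.
The weights sum to 4/9.
So P(the ruby in chest 3 | the guide opened chest 2) = (1/9) / (4/9) = 1/4.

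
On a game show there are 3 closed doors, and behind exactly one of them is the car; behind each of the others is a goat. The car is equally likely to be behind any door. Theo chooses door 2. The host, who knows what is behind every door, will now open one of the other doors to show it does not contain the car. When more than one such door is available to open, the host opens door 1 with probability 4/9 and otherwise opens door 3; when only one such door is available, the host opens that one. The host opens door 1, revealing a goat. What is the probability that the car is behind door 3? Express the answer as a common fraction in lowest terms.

Apply Bayes' rule, conditioning on where the car actually is.
If it is behind door 1 (prior 1/3): the host opened door 1, so this case is ruled out; weight (1/3)·0 = 0.
If it is behind door 2 (prior 1/3): door 1 is available, opened with probability 4/9; weight (1/3)·(4/9) = 4/27.
If it is behind door 3 (prior 1/3): only door 1 is available, probability 1; weight (1/3)·1 = 1/3.
The weights sum to 13/27.
So P(the car behind door 3 | the host opened door 1) = (1/3) / (13/27) = 9/13.

9/13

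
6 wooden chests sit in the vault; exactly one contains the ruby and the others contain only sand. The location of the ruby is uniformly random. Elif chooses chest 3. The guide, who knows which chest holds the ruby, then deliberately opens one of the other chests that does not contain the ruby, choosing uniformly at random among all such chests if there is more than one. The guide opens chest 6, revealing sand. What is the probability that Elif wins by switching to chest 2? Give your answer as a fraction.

5/24

Apply Bayes' rule, conditioning on where the ruby actually is.
If it is in any of chests 1, 2, 4, and 5 (prior 1/6 each): the guide has 4 equally likely choices, so probability 1/4; weight (1/6)·(1/4) = 1/24 each.
If it is in chest 3 (prior 1/6): the guide has 5 equally likely choices, so probability 1/5; weight (1/6)·(1/5) = 1/30.
If it is in chest 6 (prior 1/6): the guide opened chest 6, so this case is ruled out; weight (1/6)·0 = 0.
The weights sum to 1/5.
So P(the ruby in chest 2 | the guide opened chest 6) = (1/24) / (1/5) = 5/24.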